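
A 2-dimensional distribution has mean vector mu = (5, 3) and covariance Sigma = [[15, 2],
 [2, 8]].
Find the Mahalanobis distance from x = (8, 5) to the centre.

Step 1 — centre the observation: (x - mu) = (3, 2).

Step 2 — invert Sigma. det(Sigma) = 15·8 - (2)² = 116.
  Sigma^{-1} = (1/det) · [[d, -b], [-b, a]] = [[0.069, -0.0172],
 [-0.0172, 0.1293]].

Step 3 — form the quadratic (x - mu)^T · Sigma^{-1} · (x - mu):
  Sigma^{-1} · (x - mu) = (0.1724, 0.2069).
  (x - mu)^T · [Sigma^{-1} · (x - mu)] = (3)·(0.1724) + (2)·(0.2069) = 0.931.

Step 4 — take square root: d = √(0.931) ≈ 0.9649.

d(x, mu) = √(0.931) ≈ 0.9649


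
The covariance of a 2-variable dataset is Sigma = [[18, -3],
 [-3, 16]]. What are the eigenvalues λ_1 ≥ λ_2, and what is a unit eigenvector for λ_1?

Step 1 — characteristic polynomial of 2×2 Sigma:
  det(Sigma - λI) = λ² - trace · λ + det = 0.
  trace = 18 + 16 = 34, det = 18·16 - (-3)² = 279.
Step 2 — discriminant:
  Δ = trace² - 4·det = 1156 - 1116 = 40.
Step 3 — eigenvalues:
  λ = (trace ± √Δ)/2 = (34 ± 6.3246)/2,
  λ_1 = 20.1623,  λ_2 = 13.8377.

Step 4 — unit eigenvector for λ_1: solve (Sigma - λ_1 I)v = 0. First row:
  (18 - 20.1623)·v_x + (-3)·v_y = 0, i.e. (-2.1623)·v_x + (-3)·v_y = 0,
  so v ∝ (b, λ_1 - a) = (-3, 2.1623); multiply by -1 so the first entry is positive: u = (3, -2.1623).
  ||u|| = √((3)² + (-2.1623)²) = √(13.6754) ≈ 3.698,
  v_1 = u/||u|| ≈ (0.8112, -0.5847) (||v_1|| = 1).

λ_1 = 20.1623,  λ_2 = 13.8377;  v_1 ≈ (0.8112, -0.5847)


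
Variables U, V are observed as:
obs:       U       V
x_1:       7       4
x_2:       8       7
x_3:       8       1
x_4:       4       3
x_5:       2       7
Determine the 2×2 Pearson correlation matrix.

Step 1 — column means:
  mean(U) = (7 + 8 + 8 + 4 + 2) / 5 = 29/5 = 5.8
  mean(V) = (4 + 7 + 1 + 3 + 7) / 5 = 22/5 = 4.4

Step 2 — sample variances and covariances s[i,j] = (1/(n-1)) · Σ_k (x_{k,i} - mean_i) · (x_{k,j} - mean_j), with n-1 = 4:
  s[U,U] = ((1.2)·(1.2) + (2.2)·(2.2) + (2.2)·(2.2) + (-1.8)·(-1.8) + (-3.8)·(-3.8)) / 4 = 28.8/4 = 7.2
  s[U,V] = ((1.2)·(-0.4) + (2.2)·(2.6) + (2.2)·(-3.4) + (-1.8)·(-1.4) + (-3.8)·(2.6)) / 4 = -9.6/4 = -2.4
  s[V,V] = ((-0.4)·(-0.4) + (2.6)·(2.6) + (-3.4)·(-3.4) + (-1.4)·(-1.4) + (2.6)·(2.6)) / 4 = 27.2/4 = 6.8
  Sample standard deviations s_i = √(s[i,i]):
  s(U) = √(7.2) = 2.6833
  s(V) = √(6.8) = 2.6077

Step 3 — r_{ij} = s_{ij} / (s_i · s_j):
  r[U,U] = 1 (diagonal).
  r[U,V] = -2.4 / (2.6833 · 2.6077) = -2.4 / 6.9971 = -0.343
  r[V,V] = 1 (diagonal).

R is symmetric with unit diagonal. Assembling:

R = [[1, -0.343],
 [-0.343, 1]]


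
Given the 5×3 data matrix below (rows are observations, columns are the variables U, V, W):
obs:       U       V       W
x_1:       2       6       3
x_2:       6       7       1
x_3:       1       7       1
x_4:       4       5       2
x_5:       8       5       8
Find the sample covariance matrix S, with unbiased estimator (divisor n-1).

Step 1 — column means:
  mean(U) = (2 + 6 + 1 + 4 + 8) / 5 = 21/5 = 4.2
  mean(V) = (6 + 7 + 7 + 5 + 5) / 5 = 30/5 = 6
  mean(W) = (3 + 1 + 1 + 2 + 8) / 5 = 15/5 = 3

Step 2 — sample covariance S[i,j] = (1/(n-1)) · Σ_k (x_{k,i} - mean_i) · (x_{k,j} - mean_j), with n-1 = 4.
  S[U,U] = ((-2.2)·(-2.2) + (1.8)·(1.8) + (-3.2)·(-3.2) + (-0.2)·(-0.2) + (3.8)·(3.8)) / 4 = 32.8/4 = 8.2
  S[U,V] = ((-2.2)·(0) + (1.8)·(1) + (-3.2)·(1) + (-0.2)·(-1) + (3.8)·(-1)) / 4 = -5/4 = -1.25
  S[U,W] = ((-2.2)·(0) + (1.8)·(-2) + (-3.2)·(-2) + (-0.2)·(-1) + (3.8)·(5)) / 4 = 22/4 = 5.5
  S[V,V] = ((0)·(0) + (1)·(1) + (1)·(1) + (-1)·(-1) + (-1)·(-1)) / 4 = 4/4 = 1
  S[V,W] = ((0)·(0) + (1)·(-2) + (1)·(-2) + (-1)·(-1) + (-1)·(5)) / 4 = -8/4 = -2
  S[W,W] = ((0)·(0) + (-2)·(-2) + (-2)·(-2) + (-1)·(-1) + (5)·(5)) / 4 = 34/4 = 8.5

S is symmetric (S[j,i] = S[i,j]). Assembling:

S = [[8.2, -1.25, 5.5],
 [-1.25, 1, -2],
 [5.5, -2, 8.5]]


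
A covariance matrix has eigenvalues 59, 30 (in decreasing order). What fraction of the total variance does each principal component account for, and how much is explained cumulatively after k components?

Step 1 — total variance = trace(Sigma) = Σ λ_i = 59 + 30 = 89.

Step 2 — fraction explained by component i = λ_i / Σ λ:
  PC1: 59/89 = 0.6629
  PC2: 30/89 = 0.3371

Step 3 — cumulative fraction after k components = (λ_1 + ... + λ_k) / Σ λ:
  k = 1: 59/89 = 0.6629
  k = 2: (59 + 30)/89 = 89/89 = 1

Summary (fraction, with percent):

explained: PC1 0.6629 (66.29%), PC2 0.3371 (33.71%);  cumulative: 0.6629, 1


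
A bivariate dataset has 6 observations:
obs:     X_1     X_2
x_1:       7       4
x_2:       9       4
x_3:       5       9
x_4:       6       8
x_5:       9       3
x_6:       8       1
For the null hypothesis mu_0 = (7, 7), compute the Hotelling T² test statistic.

Step 1 — sample mean vector:
  mean(X_1) = (7 + 9 + 5 + 6 + 9 + 8) / 6 = 44/6 = 7.3333
  mean(X_2) = (4 + 4 + 9 + 8 + 3 + 1) / 6 = 29/6 = 4.8333
  x̄ = (7.3333, 4.8333),  deviation x̄ - mu_0 = (7.3333, 4.8333) - (7, 7) = (0.3333, -2.1667).

Step 2 — sample covariance matrix, S[i,j] = (1/(n-1)) · Σ_k (x_{k,i} - mean_i) · (x_{k,j} - mean_j), divisor n-1 = 5:
  S[X_1,X_1] = ((-0.3333)·(-0.3333) + (1.6667)·(1.6667) + (-2.3333)·(-2.3333) + (-1.3333)·(-1.3333) + (1.6667)·(1.6667) + (0.6667)·(0.6667)) / 5 = 13.3333/5 = 2.6667
  S[X_1,X_2] = ((-0.3333)·(-0.8333) + (1.6667)·(-0.8333) + (-2.3333)·(4.1667) + (-1.3333)·(3.1667) + (1.6667)·(-1.8333) + (0.6667)·(-3.8333)) / 5 = -20.6667/5 = -4.1333
  S[X_2,X_2] = ((-0.8333)·(-0.8333) + (-0.8333)·(-0.8333) + (4.1667)·(4.1667) + (3.1667)·(3.1667) + (-1.8333)·(-1.8333) + (-3.8333)·(-3.8333)) / 5 = 46.8333/5 = 9.3667
  S = [[2.6667, -4.1333],
 [-4.1333, 9.3667]].

Step 3 — invert S. det(S) = 2.6667·9.3667 - (-4.1333)² = 7.8933.
  S^{-1} = (1/det) · [[d, -b], [-b, a]] = [[1.1867, 0.5236],
 [0.5236, 0.3378]].

Step 4 — quadratic form (x̄ - mu_0)^T · S^{-1} · (x̄ - mu_0):
  S^{-1} · (x̄ - mu_0) = (-0.739, -0.5574),
  (x̄ - mu_0)^T · [...] = (0.3333)·(-0.739) + (-2.1667)·(-0.5574) = 0.9614.

Step 5 — scale by n: T² = 6 · 0.9614 = 5.7686.

T² ≈ 5.7686


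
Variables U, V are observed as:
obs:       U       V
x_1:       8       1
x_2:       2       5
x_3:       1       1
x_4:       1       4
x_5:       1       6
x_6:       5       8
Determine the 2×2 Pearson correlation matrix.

Step 1 — column means:
  mean(U) = (8 + 2 + 1 + 1 + 1 + 5) / 6 = 18/6 = 3
  mean(V) = (1 + 5 + 1 + 4 + 6 + 8) / 6 = 25/6 = 4.1667

Step 2 — sample variances and covariances s[i,j] = (1/(n-1)) · Σ_k (x_{k,i} - mean_i) · (x_{k,j} - mean_j), with n-1 = 5:
  s[U,U] = ((5)·(5) + (-1)·(-1) + (-2)·(-2) + (-2)·(-2) + (-2)·(-2) + (2)·(2)) / 5 = 42/5 = 8.4
  s[U,V] = ((5)·(-3.1667) + (-1)·(0.8333) + (-2)·(-3.1667) + (-2)·(-0.1667) + (-2)·(1.8333) + (2)·(3.8333)) / 5 = -6/5 = -1.2
  s[V,V] = ((-3.1667)·(-3.1667) + (0.8333)·(0.8333) + (-3.1667)·(-3.1667) + (-0.1667)·(-0.1667) + (1.8333)·(1.8333) + (3.8333)·(3.8333)) / 5 = 38.8333/5 = 7.7667
  Sample standard deviations s_i = √(s[i,i]):
  s(U) = √(8.4) = 2.8983
  s(V) = √(7.7667) = 2.7869

Step 3 — r_{ij} = s_{ij} / (s_i · s_j):
  r[U,U] = 1 (diagonal).
  r[U,V] = -1.2 / (2.8983 · 2.7869) = -1.2 / 8.0771 = -0.1486
  r[V,V] = 1 (diagonal).

R is symmetric with unit diagonal. Assembling:

R = [[1, -0.1486],
 [-0.1486, 1]]


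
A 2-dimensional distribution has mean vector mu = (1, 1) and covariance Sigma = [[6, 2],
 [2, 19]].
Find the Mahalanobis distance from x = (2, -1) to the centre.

Step 1 — centre the observation: (x - mu) = (1, -2).

Step 2 — invert Sigma. det(Sigma) = 6·19 - (2)² = 110.
  Sigma^{-1} = (1/det) · [[d, -b], [-b, a]] = [[0.1727, -0.0182],
 [-0.0182, 0.0545]].

Step 3 — form the quadratic (x - mu)^T · Sigma^{-1} · (x - mu):
  Sigma^{-1} · (x - mu) = (0.2091, -0.1273).
  (x - mu)^T · [Sigma^{-1} · (x - mu)] = (1)·(0.2091) + (-2)·(-0.1273) = 0.4636.

Step 4 — take square root: d = √(0.4636) ≈ 0.6809.

d(x, mu) = √(0.4636) ≈ 0.6809


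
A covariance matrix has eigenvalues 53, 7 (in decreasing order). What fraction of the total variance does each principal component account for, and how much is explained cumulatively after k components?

Step 1 — total variance = trace(Sigma) = Σ λ_i = 53 + 7 = 60.

Step 2 — fraction explained by component i = λ_i / Σ λ:
  PC1: 53/60 = 0.8833
  PC2: 7/60 = 0.1167

Step 3 — cumulative fraction after k components = (λ_1 + ... + λ_k) / Σ λ:
  k = 1: 53/60 = 0.8833
  k = 2: (53 + 7)/60 = 60/60 = 1

Summary (fraction, with percent):

explained: PC1 0.8833 (88.33%), PC2 0.1167 (11.67%);  cumulative: 0.8833, 1


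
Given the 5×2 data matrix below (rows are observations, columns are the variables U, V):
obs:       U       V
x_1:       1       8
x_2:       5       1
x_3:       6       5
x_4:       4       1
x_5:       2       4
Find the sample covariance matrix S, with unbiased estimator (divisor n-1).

Step 1 — column means:
  mean(U) = (1 + 5 + 6 + 4 + 2) / 5 = 18/5 = 3.6
  mean(V) = (8 + 1 + 5 + 1 + 4) / 5 = 19/5 = 3.8

Step 2 — sample covariance S[i,j] = (1/(n-1)) · Σ_k (x_{k,i} - mean_i) · (x_{k,j} - mean_j), with n-1 = 4.
  S[U,U] = ((-2.6)·(-2.6) + (1.4)·(1.4) + (2.4)·(2.4) + (0.4)·(0.4) + (-1.6)·(-1.6)) / 4 = 17.2/4 = 4.3
  S[U,V] = ((-2.6)·(4.2) + (1.4)·(-2.8) + (2.4)·(1.2) + (0.4)·(-2.8) + (-1.6)·(0.2)) / 4 = -13.4/4 = -3.35
  S[V,V] = ((4.2)·(4.2) + (-2.8)·(-2.8) + (1.2)·(1.2) + (-2.8)·(-2.8) + (0.2)·(0.2)) / 4 = 34.8/4 = 8.7

S is symmetric (S[j,i] = S[i,j]). Assembling:

S = [[4.3, -3.35],
 [-3.35, 8.7]]


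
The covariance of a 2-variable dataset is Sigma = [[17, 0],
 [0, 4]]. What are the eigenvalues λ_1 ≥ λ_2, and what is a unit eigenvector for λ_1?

Step 1 — characteristic polynomial of 2×2 Sigma:
  det(Sigma - λI) = λ² - trace · λ + det = 0.
  trace = 17 + 4 = 21, det = 17·4 - (0)² = 68.
Step 2 — discriminant:
  Δ = trace² - 4·det = 441 - 272 = 169.
Step 3 — eigenvalues:
  λ = (trace ± √Δ)/2 = (21 ± 13)/2,
  λ_1 = 17,  λ_2 = 4.

Step 4 — unit eigenvector for λ_1: Sigma is diagonal, so its eigenvectors are the coordinate axes. λ_1 = 17 is the diagonal entry on the first coordinate axis, hence
  v_1 = (1, 0) (||v_1|| = 1).

λ_1 = 17,  λ_2 = 4;  v_1 ≈ (1, 0)


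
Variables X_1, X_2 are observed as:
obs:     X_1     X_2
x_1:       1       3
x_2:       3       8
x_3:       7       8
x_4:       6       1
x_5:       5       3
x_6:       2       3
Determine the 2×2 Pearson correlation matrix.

Step 1 — column means:
  mean(X_1) = (1 + 3 + 7 + 6 + 5 + 2) / 6 = 24/6 = 4
  mean(X_2) = (3 + 8 + 8 + 1 + 3 + 3) / 6 = 26/6 = 4.3333

Step 2 — sample variances and covariances s[i,j] = (1/(n-1)) · Σ_k (x_{k,i} - mean_i) · (x_{k,j} - mean_j), with n-1 = 5:
  s[X_1,X_1] = ((-3)·(-3) + (-1)·(-1) + (3)·(3) + (2)·(2) + (1)·(1) + (-2)·(-2)) / 5 = 28/5 = 5.6
  s[X_1,X_2] = ((-3)·(-1.3333) + (-1)·(3.6667) + (3)·(3.6667) + (2)·(-3.3333) + (1)·(-1.3333) + (-2)·(-1.3333)) / 5 = 6/5 = 1.2
  s[X_2,X_2] = ((-1.3333)·(-1.3333) + (3.6667)·(3.6667) + (3.6667)·(3.6667) + (-3.3333)·(-3.3333) + (-1.3333)·(-1.3333) + (-1.3333)·(-1.3333)) / 5 = 43.3333/5 = 8.6667
  Sample standard deviations s_i = √(s[i,i]):
  s(X_1) = √(5.6) = 2.3664
  s(X_2) = √(8.6667) = 2.9439

Step 3 — r_{ij} = s_{ij} / (s_i · s_j):
  r[X_1,X_1] = 1 (diagonal).
  r[X_1,X_2] = 1.2 / (2.3664 · 2.9439) = 1.2 / 6.9666 = 0.1723
  r[X_2,X_2] = 1 (diagonal).

R is symmetric with unit diagonal. Assembling:

R = [[1, 0.1723],
 [0.1723, 1]]


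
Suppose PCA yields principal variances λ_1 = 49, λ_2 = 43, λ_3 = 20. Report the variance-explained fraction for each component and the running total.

Step 1 — total variance = trace(Sigma) = Σ λ_i = 49 + 43 + 20 = 112.

Step 2 — fraction explained by component i = λ_i / Σ λ:
  PC1: 49/112 = 0.4375
  PC2: 43/112 = 0.3839
  PC3: 20/112 = 0.1786

Step 3 — cumulative fraction after k components = (λ_1 + ... + λ_k) / Σ λ:
  k = 1: 49/112 = 0.4375
  k = 2: (49 + 43)/112 = 92/112 = 0.8214
  k = 3: (49 + 43 + 20)/112 = 112/112 = 1

Summary (fraction, with percent):

explained: PC1 0.4375 (43.75%), PC2 0.3839 (38.39%), PC3 0.1786 (17.86%);  cumulative: 0.4375, 0.8214, 1


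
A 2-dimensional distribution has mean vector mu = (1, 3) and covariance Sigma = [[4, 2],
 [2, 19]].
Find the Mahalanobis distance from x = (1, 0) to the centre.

Step 1 — centre the observation: (x - mu) = (0, -3).

Step 2 — invert Sigma. det(Sigma) = 4·19 - (2)² = 72.
  Sigma^{-1} = (1/det) · [[d, -b], [-b, a]] = [[0.2639, -0.0278],
 [-0.0278, 0.0556]].

Step 3 — form the quadratic (x - mu)^T · Sigma^{-1} · (x - mu):
  Sigma^{-1} · (x - mu) = (0.0833, -0.1667).
  (x - mu)^T · [Sigma^{-1} · (x - mu)] = (0)·(0.0833) + (-3)·(-0.1667) = 0.5.

Step 4 — take square root: d = √(0.5) ≈ 0.7071.

d(x, mu) = √(0.5) ≈ 0.7071


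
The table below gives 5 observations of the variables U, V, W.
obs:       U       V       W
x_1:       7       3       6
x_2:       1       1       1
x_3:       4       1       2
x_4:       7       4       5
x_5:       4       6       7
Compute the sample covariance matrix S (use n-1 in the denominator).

Step 1 — column means:
  mean(U) = (7 + 1 + 4 + 7 + 4) / 5 = 23/5 = 4.6
  mean(V) = (3 + 1 + 1 + 4 + 6) / 5 = 15/5 = 3
  mean(W) = (6 + 1 + 2 + 5 + 7) / 5 = 21/5 = 4.2

Step 2 — sample covariance S[i,j] = (1/(n-1)) · Σ_k (x_{k,i} - mean_i) · (x_{k,j} - mean_j), with n-1 = 4.
  S[U,U] = ((2.4)·(2.4) + (-3.6)·(-3.6) + (-0.6)·(-0.6) + (2.4)·(2.4) + (-0.6)·(-0.6)) / 4 = 25.2/4 = 6.3
  S[U,V] = ((2.4)·(0) + (-3.6)·(-2) + (-0.6)·(-2) + (2.4)·(1) + (-0.6)·(3)) / 4 = 9/4 = 2.25
  S[U,W] = ((2.4)·(1.8) + (-3.6)·(-3.2) + (-0.6)·(-2.2) + (2.4)·(0.8) + (-0.6)·(2.8)) / 4 = 17.4/4 = 4.35
  S[V,V] = ((0)·(0) + (-2)·(-2) + (-2)·(-2) + (1)·(1) + (3)·(3)) / 4 = 18/4 = 4.5
  S[V,W] = ((0)·(1.8) + (-2)·(-3.2) + (-2)·(-2.2) + (1)·(0.8) + (3)·(2.8)) / 4 = 20/4 = 5
  S[W,W] = ((1.8)·(1.8) + (-3.2)·(-3.2) + (-2.2)·(-2.2) + (0.8)·(0.8) + (2.8)·(2.8)) / 4 = 26.8/4 = 6.7

S is symmetric (S[j,i] = S[i,j]). Assembling:

S = [[6.3, 2.25, 4.35],
 [2.25, 4.5, 5],
 [4.35, 5, 6.7]]


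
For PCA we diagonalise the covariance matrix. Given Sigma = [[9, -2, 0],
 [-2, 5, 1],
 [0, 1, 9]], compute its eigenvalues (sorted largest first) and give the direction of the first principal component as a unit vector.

Step 1 — characteristic polynomial p(λ) = det(λI - Sigma) = λ³ - tr·λ² + c_1·λ - det, where tr = trace, c_1 = sum of the principal 2×2 minors, det = det(Sigma):
  tr = 9 + 5 + 9 = 23,
  c_1 = (9·5 - (-2)²) + (9·9 - (0)²) + (5·9 - (1)²) = 41 + 81 + 44 = 166,
  det = 9·(5·9 - (1)²) - (-2)·((-2)·9 - (1)·(0)) + (0)·((-2)·(1) - 5·(0)) = 9·(44) - (-2)·(-18) + (0)·(-2) = 360.
  So p(λ) = λ³ - 23λ² + 166λ - 360.
Step 2 — look for an integer root (rational root theorem: any rational root is an integer divisor of 360). Testing λ = 4:
  p(4) = 64 - 368 + 664 - 360 = 0  ✓
  Dividing out (λ - 4): p(λ) = (λ - 4)(λ² - 19λ + 90).
Step 3 — remaining eigenvalues from the quadratic λ² - 19λ + 90 = 0:
  Δ = 19² - 4·90 = 361 - 360 = 1,  λ = (19 ± √1)/2 = (19 ± 1)/2 = 10 or 9.
  Sorted: λ_1 = 10,  λ_2 = 9,  λ_3 = 4  (check: sum = 23 = tr ✓).

Step 4 — unit eigenvector for λ_1 = 10: v spans the null space of (Sigma - λ_1 I), whose rows are
  r_1 = (-1, -2, 0),  r_2 = (-2, -5, 1),  r_3 = (0, 1, -1).
  v is orthogonal to every row, so take v ∝ r_1 × r_2 = ((-2)·(1) - (0)·(-5), (0)·(-2) - (-1)·(1), (-1)·(-5) - (-2)·(-2)) = (-2, 1, 1).
  Rescale (multiply by -1 so the first nonzero entry is positive): u = (2, -1, -1).
  ||u|| = √((2)² + (-1)² + (-1)²) = √(6) ≈ 2.4495,  v_1 = u/||u|| ≈ (0.8165, -0.4082, -0.4082) (||v_1|| = 1).

λ_1 = 10,  λ_2 = 9,  λ_3 = 4;  v_1 ≈ (0.8165, -0.4082, -0.4082)


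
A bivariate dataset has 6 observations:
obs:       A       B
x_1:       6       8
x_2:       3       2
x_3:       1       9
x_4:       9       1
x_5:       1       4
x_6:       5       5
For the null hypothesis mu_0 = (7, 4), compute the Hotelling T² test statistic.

Step 1 — sample mean vector:
  mean(A) = (6 + 3 + 1 + 9 + 1 + 5) / 6 = 25/6 = 4.1667
  mean(B) = (8 + 2 + 9 + 1 + 4 + 5) / 6 = 29/6 = 4.8333
  x̄ = (4.1667, 4.8333),  deviation x̄ - mu_0 = (4.1667, 4.8333) - (7, 4) = (-2.8333, 0.8333).

Step 2 — sample covariance matrix, S[i,j] = (1/(n-1)) · Σ_k (x_{k,i} - mean_i) · (x_{k,j} - mean_j), divisor n-1 = 5:
  S[A,A] = ((1.8333)·(1.8333) + (-1.1667)·(-1.1667) + (-3.1667)·(-3.1667) + (4.8333)·(4.8333) + (-3.1667)·(-3.1667) + (0.8333)·(0.8333)) / 5 = 48.8333/5 = 9.7667
  S[A,B] = ((1.8333)·(3.1667) + (-1.1667)·(-2.8333) + (-3.1667)·(4.1667) + (4.8333)·(-3.8333) + (-3.1667)·(-0.8333) + (0.8333)·(0.1667)) / 5 = -19.8333/5 = -3.9667
  S[B,B] = ((3.1667)·(3.1667) + (-2.8333)·(-2.8333) + (4.1667)·(4.1667) + (-3.8333)·(-3.8333) + (-0.8333)·(-0.8333) + (0.1667)·(0.1667)) / 5 = 50.8333/5 = 10.1667
  S = [[9.7667, -3.9667],
 [-3.9667, 10.1667]].

Step 3 — invert S. det(S) = 9.7667·10.1667 - (-3.9667)² = 83.56.
  S^{-1} = (1/det) · [[d, -b], [-b, a]] = [[0.1217, 0.0475],
 [0.0475, 0.1169]].

Step 4 — quadratic form (x̄ - mu_0)^T · S^{-1} · (x̄ - mu_0):
  S^{-1} · (x̄ - mu_0) = (-0.3052, -0.0371),
  (x̄ - mu_0)^T · [...] = (-2.8333)·(-0.3052) + (0.8333)·(-0.0371) = 0.8337.

Step 5 — scale by n: T² = 6 · 0.8337 = 5.0024.

T² ≈ 5.0024


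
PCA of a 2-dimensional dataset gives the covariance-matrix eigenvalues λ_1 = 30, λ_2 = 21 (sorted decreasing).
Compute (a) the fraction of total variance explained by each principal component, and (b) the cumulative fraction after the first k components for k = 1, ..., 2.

Step 1 — total variance = trace(Sigma) = Σ λ_i = 30 + 21 = 51.

Step 2 — fraction explained by component i = λ_i / Σ λ:
  PC1: 30/51 = 0.5882
  PC2: 21/51 = 0.4118

Step 3 — cumulative fraction after k components = (λ_1 + ... + λ_k) / Σ λ:
  k = 1: 30/51 = 0.5882
  k = 2: (30 + 21)/51 = 51/51 = 1

Summary (fraction, with percent):

explained: PC1 0.5882 (58.82%), PC2 0.4118 (41.18%);  cumulative: 0.5882, 1


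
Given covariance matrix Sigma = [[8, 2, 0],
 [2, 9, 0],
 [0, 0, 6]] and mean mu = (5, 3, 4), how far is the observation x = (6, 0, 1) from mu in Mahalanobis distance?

Step 1 — centre the observation: (x - mu) = (1, -3, -3).

Step 2 — invert Sigma (cofactor / det for 3×3, or solve directly):
  Sigma^{-1} = [[0.1324, -0.0294, 0],
 [-0.0294, 0.1176, 0],
 [0, 0, 0.1667]].

Step 3 — form the quadratic (x - mu)^T · Sigma^{-1} · (x - mu):
  Sigma^{-1} · (x - mu) = (0.2206, -0.3824, -0.5).
  (x - mu)^T · [Sigma^{-1} · (x - mu)] = (1)·(0.2206) + (-3)·(-0.3824) + (-3)·(-0.5) = 2.8676.

Step 4 — take square root: d = √(2.8676) ≈ 1.6934.

d(x, mu) = √(2.8676) ≈ 1.6934


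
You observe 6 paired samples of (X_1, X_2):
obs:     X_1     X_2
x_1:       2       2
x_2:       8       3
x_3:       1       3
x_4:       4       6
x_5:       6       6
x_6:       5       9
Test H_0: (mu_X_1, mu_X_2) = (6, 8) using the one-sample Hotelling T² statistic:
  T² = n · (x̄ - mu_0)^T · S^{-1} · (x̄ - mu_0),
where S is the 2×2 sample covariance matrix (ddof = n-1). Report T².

Step 1 — sample mean vector:
  mean(X_1) = (2 + 8 + 1 + 4 + 6 + 5) / 6 = 26/6 = 4.3333
  mean(X_2) = (2 + 3 + 3 + 6 + 6 + 9) / 6 = 29/6 = 4.8333
  x̄ = (4.3333, 4.8333),  deviation x̄ - mu_0 = (4.3333, 4.8333) - (6, 8) = (-1.6667, -3.1667).

Step 2 — sample covariance matrix, S[i,j] = (1/(n-1)) · Σ_k (x_{k,i} - mean_i) · (x_{k,j} - mean_j), divisor n-1 = 5:
  S[X_1,X_1] = ((-2.3333)·(-2.3333) + (3.6667)·(3.6667) + (-3.3333)·(-3.3333) + (-0.3333)·(-0.3333) + (1.6667)·(1.6667) + (0.6667)·(0.6667)) / 5 = 33.3333/5 = 6.6667
  S[X_1,X_2] = ((-2.3333)·(-2.8333) + (3.6667)·(-1.8333) + (-3.3333)·(-1.8333) + (-0.3333)·(1.1667) + (1.6667)·(1.1667) + (0.6667)·(4.1667)) / 5 = 10.3333/5 = 2.0667
  S[X_2,X_2] = ((-2.8333)·(-2.8333) + (-1.8333)·(-1.8333) + (-1.8333)·(-1.8333) + (1.1667)·(1.1667) + (1.1667)·(1.1667) + (4.1667)·(4.1667)) / 5 = 34.8333/5 = 6.9667
  S = [[6.6667, 2.0667],
 [2.0667, 6.9667]].

Step 3 — invert S. det(S) = 6.6667·6.9667 - (2.0667)² = 42.1733.
  S^{-1} = (1/det) · [[d, -b], [-b, a]] = [[0.1652, -0.049],
 [-0.049, 0.1581]].

Step 4 — quadratic form (x̄ - mu_0)^T · S^{-1} · (x̄ - mu_0):
  S^{-1} · (x̄ - mu_0) = (-0.1201, -0.4189),
  (x̄ - mu_0)^T · [...] = (-1.6667)·(-0.1201) + (-3.1667)·(-0.4189) = 1.5268.

Step 5 — scale by n: T² = 6 · 1.5268 = 9.1606.

T² ≈ 9.1606


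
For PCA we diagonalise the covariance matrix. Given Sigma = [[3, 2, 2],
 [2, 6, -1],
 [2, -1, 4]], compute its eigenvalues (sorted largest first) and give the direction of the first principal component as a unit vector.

Step 1 — characteristic polynomial p(λ) = det(λI - Sigma) = λ³ - tr·λ² + c_1·λ - det, where tr = trace, c_1 = sum of the principal 2×2 minors, det = det(Sigma):
  tr = 3 + 6 + 4 = 13,
  c_1 = (3·6 - (2)²) + (3·4 - (2)²) + (6·4 - (-1)²) = 14 + 8 + 23 = 45,
  det = 3·(6·4 - (-1)²) - (2)·((2)·4 - (-1)·(2)) + (2)·((2)·(-1) - 6·(2)) = 3·(23) - (2)·(10) + (2)·(-14) = 21.
  So p(λ) = λ³ - 13λ² + 45λ - 21.
Step 2 — look for an integer root (rational root theorem: any rational root is an integer divisor of 21). Testing λ = 7:
  p(7) = 343 - 637 + 315 - 21 = 0  ✓
  Dividing out (λ - 7): p(λ) = (λ - 7)(λ² - 6λ + 3).
Step 3 — remaining eigenvalues from the quadratic λ² - 6λ + 3 = 0:
  Δ = 6² - 4·3 = 36 - 12 = 24,  λ = (6 ± √24)/2 = (6 ± 4.899)/2 ≈ 5.4495 or 0.5505.
  Sorted: λ_1 = 7,  λ_2 = 5.4495,  λ_3 = 0.5505  (check: sum = 13 = tr ✓).

Step 4 — unit eigenvector for λ_1 = 7: v spans the null space of (Sigma - λ_1 I), whose rows are
  r_1 = (-4, 2, 2),  r_2 = (2, -1, -1),  r_3 = (2, -1, -3).
  v is orthogonal to every row, so take v ∝ r_1 × r_3 = ((2)·(-3) - (2)·(-1), (2)·(2) - (-4)·(-3), (-4)·(-1) - (2)·(2)) = (-4, -8, 0).
  Rescale (divide by 4; multiply by -1 so the first nonzero entry is positive): u = (1, 2, 0).
  ||u|| = √((1)² + (2)² + (0)²) = √(5) ≈ 2.2361,  v_1 = u/||u|| ≈ (0.4472, 0.8944, 0) (||v_1|| = 1).

λ_1 = 7,  λ_2 = 5.4495,  λ_3 = 0.5505;  v_1 ≈ (0.4472, 0.8944, 0)


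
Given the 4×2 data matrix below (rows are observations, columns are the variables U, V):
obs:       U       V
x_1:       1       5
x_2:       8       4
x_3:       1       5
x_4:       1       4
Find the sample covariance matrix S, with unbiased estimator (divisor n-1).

Step 1 — column means:
  mean(U) = (1 + 8 + 1 + 1) / 4 = 11/4 = 2.75
  mean(V) = (5 + 4 + 5 + 4) / 4 = 18/4 = 4.5

Step 2 — sample covariance S[i,j] = (1/(n-1)) · Σ_k (x_{k,i} - mean_i) · (x_{k,j} - mean_j), with n-1 = 3.
  S[U,U] = ((-1.75)·(-1.75) + (5.25)·(5.25) + (-1.75)·(-1.75) + (-1.75)·(-1.75)) / 3 = 36.75/3 = 12.25
  S[U,V] = ((-1.75)·(0.5) + (5.25)·(-0.5) + (-1.75)·(0.5) + (-1.75)·(-0.5)) / 3 = -3.5/3 = -1.1667
  S[V,V] = ((0.5)·(0.5) + (-0.5)·(-0.5) + (0.5)·(0.5) + (-0.5)·(-0.5)) / 3 = 1/3 = 0.3333

S is symmetric (S[j,i] = S[i,j]). Assembling:

S = [[12.25, -1.1667],
 [-1.1667, 0.3333]]


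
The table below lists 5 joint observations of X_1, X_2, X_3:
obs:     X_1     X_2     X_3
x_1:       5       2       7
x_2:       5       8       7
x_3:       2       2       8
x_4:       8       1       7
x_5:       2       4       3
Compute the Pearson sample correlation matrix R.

Step 1 — column means:
  mean(X_1) = (5 + 5 + 2 + 8 + 2) / 5 = 22/5 = 4.4
  mean(X_2) = (2 + 8 + 2 + 1 + 4) / 5 = 17/5 = 3.4
  mean(X_3) = (7 + 7 + 8 + 7 + 3) / 5 = 32/5 = 6.4

Step 2 — sample variances and covariances s[i,j] = (1/(n-1)) · Σ_k (x_{k,i} - mean_i) · (x_{k,j} - mean_j), with n-1 = 4:
  s[X_1,X_1] = ((0.6)·(0.6) + (0.6)·(0.6) + (-2.4)·(-2.4) + (3.6)·(3.6) + (-2.4)·(-2.4)) / 4 = 25.2/4 = 6.3
  s[X_1,X_2] = ((0.6)·(-1.4) + (0.6)·(4.6) + (-2.4)·(-1.4) + (3.6)·(-2.4) + (-2.4)·(0.6)) / 4 = -4.8/4 = -1.2
  s[X_1,X_3] = ((0.6)·(0.6) + (0.6)·(0.6) + (-2.4)·(1.6) + (3.6)·(0.6) + (-2.4)·(-3.4)) / 4 = 7.2/4 = 1.8
  s[X_2,X_2] = ((-1.4)·(-1.4) + (4.6)·(4.6) + (-1.4)·(-1.4) + (-2.4)·(-2.4) + (0.6)·(0.6)) / 4 = 31.2/4 = 7.8
  s[X_2,X_3] = ((-1.4)·(0.6) + (4.6)·(0.6) + (-1.4)·(1.6) + (-2.4)·(0.6) + (0.6)·(-3.4)) / 4 = -3.8/4 = -0.95
  s[X_3,X_3] = ((0.6)·(0.6) + (0.6)·(0.6) + (1.6)·(1.6) + (0.6)·(0.6) + (-3.4)·(-3.4)) / 4 = 15.2/4 = 3.8
  Sample standard deviations s_i = √(s[i,i]):
  s(X_1) = √(6.3) = 2.51
  s(X_2) = √(7.8) = 2.7928
  s(X_3) = √(3.8) = 1.9494

Step 3 — r_{ij} = s_{ij} / (s_i · s_j):
  r[X_1,X_1] = 1 (diagonal).
  r[X_1,X_2] = -1.2 / (2.51 · 2.7928) = -1.2 / 7.01 = -0.1712
  r[X_1,X_3] = 1.8 / (2.51 · 1.9494) = 1.8 / 4.8929 = 0.3679
  r[X_2,X_2] = 1 (diagonal).
  r[X_2,X_3] = -0.95 / (2.7928 · 1.9494) = -0.95 / 5.4443 = -0.1745
  r[X_3,X_3] = 1 (diagonal).

R is symmetric with unit diagonal. Assembling:

R = [[1, -0.1712, 0.3679],
 [-0.1712, 1, -0.1745],
 [0.3679, -0.1745, 1]]


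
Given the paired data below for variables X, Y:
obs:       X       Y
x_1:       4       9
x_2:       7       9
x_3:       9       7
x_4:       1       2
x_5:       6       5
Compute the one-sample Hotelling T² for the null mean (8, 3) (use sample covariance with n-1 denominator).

Step 1 — sample mean vector:
  mean(X) = (4 + 7 + 9 + 1 + 6) / 5 = 27/5 = 5.4
  mean(Y) = (9 + 9 + 7 + 2 + 5) / 5 = 32/5 = 6.4
  x̄ = (5.4, 6.4),  deviation x̄ - mu_0 = (5.4, 6.4) - (8, 3) = (-2.6, 3.4).

Step 2 — sample covariance matrix, S[i,j] = (1/(n-1)) · Σ_k (x_{k,i} - mean_i) · (x_{k,j} - mean_j), divisor n-1 = 4:
  S[X,X] = ((-1.4)·(-1.4) + (1.6)·(1.6) + (3.6)·(3.6) + (-4.4)·(-4.4) + (0.6)·(0.6)) / 4 = 37.2/4 = 9.3
  S[X,Y] = ((-1.4)·(2.6) + (1.6)·(2.6) + (3.6)·(0.6) + (-4.4)·(-4.4) + (0.6)·(-1.4)) / 4 = 21.2/4 = 5.3
  S[Y,Y] = ((2.6)·(2.6) + (2.6)·(2.6) + (0.6)·(0.6) + (-4.4)·(-4.4) + (-1.4)·(-1.4)) / 4 = 35.2/4 = 8.8
  S = [[9.3, 5.3],
 [5.3, 8.8]].

Step 3 — invert S. det(S) = 9.3·8.8 - (5.3)² = 53.75.
  S^{-1} = (1/det) · [[d, -b], [-b, a]] = [[0.1637, -0.0986],
 [-0.0986, 0.173]].

Step 4 — quadratic form (x̄ - mu_0)^T · S^{-1} · (x̄ - mu_0):
  S^{-1} · (x̄ - mu_0) = (-0.7609, 0.8447),
  (x̄ - mu_0)^T · [...] = (-2.6)·(-0.7609) + (3.4)·(0.8447) = 4.8502.

Step 5 — scale by n: T² = 5 · 4.8502 = 24.2512.

T² ≈ 24.2512


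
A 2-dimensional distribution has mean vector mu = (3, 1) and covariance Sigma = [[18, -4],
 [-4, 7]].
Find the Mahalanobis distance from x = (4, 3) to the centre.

Step 1 — centre the observation: (x - mu) = (1, 2).

Step 2 — invert Sigma. det(Sigma) = 18·7 - (-4)² = 110.
  Sigma^{-1} = (1/det) · [[d, -b], [-b, a]] = [[0.0636, 0.0364],
 [0.0364, 0.1636]].

Step 3 — form the quadratic (x - mu)^T · Sigma^{-1} · (x - mu):
  Sigma^{-1} · (x - mu) = (0.1364, 0.3636).
  (x - mu)^T · [Sigma^{-1} · (x - mu)] = (1)·(0.1364) + (2)·(0.3636) = 0.8636.

Step 4 — take square root: d = √(0.8636) ≈ 0.9293.

d(x, mu) = √(0.8636) ≈ 0.9293


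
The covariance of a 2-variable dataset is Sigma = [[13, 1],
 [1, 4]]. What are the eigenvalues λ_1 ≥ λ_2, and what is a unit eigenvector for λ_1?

Step 1 — characteristic polynomial of 2×2 Sigma:
  det(Sigma - λI) = λ² - trace · λ + det = 0.
  trace = 13 + 4 = 17, det = 13·4 - (1)² = 51.
Step 2 — discriminant:
  Δ = trace² - 4·det = 289 - 204 = 85.
Step 3 — eigenvalues:
  λ = (trace ± √Δ)/2 = (17 ± 9.2195)/2,
  λ_1 = 13.1098,  λ_2 = 3.8902.

Step 4 — unit eigenvector for λ_1: solve (Sigma - λ_1 I)v = 0. First row:
  (13 - 13.1098)·v_x + (1)·v_y = 0, i.e. (-0.1098)·v_x + (1)·v_y = 0,
  so v ∝ (b, λ_1 - a) = (1, 0.1098) = u.
  ||u|| = √((1)² + (0.1098)²) = √(1.012) ≈ 1.006,
  v_1 = u/||u|| ≈ (0.994, 0.1091) (||v_1|| = 1).

λ_1 = 13.1098,  λ_2 = 3.8902;  v_1 ≈ (0.994, 0.1091)


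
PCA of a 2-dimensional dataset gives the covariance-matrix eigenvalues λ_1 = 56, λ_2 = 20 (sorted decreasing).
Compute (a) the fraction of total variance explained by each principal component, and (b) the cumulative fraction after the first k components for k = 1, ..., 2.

Step 1 — total variance = trace(Sigma) = Σ λ_i = 56 + 20 = 76.

Step 2 — fraction explained by component i = λ_i / Σ λ:
  PC1: 56/76 = 0.7368
  PC2: 20/76 = 0.2632

Step 3 — cumulative fraction after k components = (λ_1 + ... + λ_k) / Σ λ:
  k = 1: 56/76 = 0.7368
  k = 2: (56 + 20)/76 = 76/76 = 1

Summary (fraction, with percent):

explained: PC1 0.7368 (73.68%), PC2 0.2632 (26.32%);  cumulative: 0.7368, 1


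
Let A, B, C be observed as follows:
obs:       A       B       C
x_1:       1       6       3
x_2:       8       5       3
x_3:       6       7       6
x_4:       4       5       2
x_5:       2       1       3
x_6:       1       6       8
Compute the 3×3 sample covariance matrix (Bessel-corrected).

Step 1 — column means:
  mean(A) = (1 + 8 + 6 + 4 + 2 + 1) / 6 = 22/6 = 3.6667
  mean(B) = (6 + 5 + 7 + 5 + 1 + 6) / 6 = 30/6 = 5
  mean(C) = (3 + 3 + 6 + 2 + 3 + 8) / 6 = 25/6 = 4.1667

Step 2 — sample covariance S[i,j] = (1/(n-1)) · Σ_k (x_{k,i} - mean_i) · (x_{k,j} - mean_j), with n-1 = 5.
  S[A,A] = ((-2.6667)·(-2.6667) + (4.3333)·(4.3333) + (2.3333)·(2.3333) + (0.3333)·(0.3333) + (-1.6667)·(-1.6667) + (-2.6667)·(-2.6667)) / 5 = 41.3333/5 = 8.2667
  S[A,B] = ((-2.6667)·(1) + (4.3333)·(0) + (2.3333)·(2) + (0.3333)·(0) + (-1.6667)·(-4) + (-2.6667)·(1)) / 5 = 6/5 = 1.2
  S[A,C] = ((-2.6667)·(-1.1667) + (4.3333)·(-1.1667) + (2.3333)·(1.8333) + (0.3333)·(-2.1667) + (-1.6667)·(-1.1667) + (-2.6667)·(3.8333)) / 5 = -6.6667/5 = -1.3333
  S[B,B] = ((1)·(1) + (0)·(0) + (2)·(2) + (0)·(0) + (-4)·(-4) + (1)·(1)) / 5 = 22/5 = 4.4
  S[B,C] = ((1)·(-1.1667) + (0)·(-1.1667) + (2)·(1.8333) + (0)·(-2.1667) + (-4)·(-1.1667) + (1)·(3.8333)) / 5 = 11/5 = 2.2
  S[C,C] = ((-1.1667)·(-1.1667) + (-1.1667)·(-1.1667) + (1.8333)·(1.8333) + (-2.1667)·(-2.1667) + (-1.1667)·(-1.1667) + (3.8333)·(3.8333)) / 5 = 26.8333/5 = 5.3667

S is symmetric (S[j,i] = S[i,j]). Assembling:

S = [[8.2667, 1.2, -1.3333],
 [1.2, 4.4, 2.2],
 [-1.3333, 2.2, 5.3667]]


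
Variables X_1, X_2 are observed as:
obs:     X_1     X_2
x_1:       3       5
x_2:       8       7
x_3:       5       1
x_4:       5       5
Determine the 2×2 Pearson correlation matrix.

Step 1 — column means:
  mean(X_1) = (3 + 8 + 5 + 5) / 4 = 21/4 = 5.25
  mean(X_2) = (5 + 7 + 1 + 5) / 4 = 18/4 = 4.5

Step 2 — sample variances and covariances s[i,j] = (1/(n-1)) · Σ_k (x_{k,i} - mean_i) · (x_{k,j} - mean_j), with n-1 = 3:
  s[X_1,X_1] = ((-2.25)·(-2.25) + (2.75)·(2.75) + (-0.25)·(-0.25) + (-0.25)·(-0.25)) / 3 = 12.75/3 = 4.25
  s[X_1,X_2] = ((-2.25)·(0.5) + (2.75)·(2.5) + (-0.25)·(-3.5) + (-0.25)·(0.5)) / 3 = 6.5/3 = 2.1667
  s[X_2,X_2] = ((0.5)·(0.5) + (2.5)·(2.5) + (-3.5)·(-3.5) + (0.5)·(0.5)) / 3 = 19/3 = 6.3333
  Sample standard deviations s_i = √(s[i,i]):
  s(X_1) = √(4.25) = 2.0616
  s(X_2) = √(6.3333) = 2.5166

Step 3 — r_{ij} = s_{ij} / (s_i · s_j):
  r[X_1,X_1] = 1 (diagonal).
  r[X_1,X_2] = 2.1667 / (2.0616 · 2.5166) = 2.1667 / 5.1881 = 0.4176
  r[X_2,X_2] = 1 (diagonal).

R is symmetric with unit diagonal. Assembling:

R = [[1, 0.4176],
 [0.4176, 1]]


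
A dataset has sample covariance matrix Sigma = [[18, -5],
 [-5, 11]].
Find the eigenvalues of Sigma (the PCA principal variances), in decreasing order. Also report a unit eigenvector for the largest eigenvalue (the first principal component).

Step 1 — characteristic polynomial of 2×2 Sigma:
  det(Sigma - λI) = λ² - trace · λ + det = 0.
  trace = 18 + 11 = 29, det = 18·11 - (-5)² = 173.
Step 2 — discriminant:
  Δ = trace² - 4·det = 841 - 692 = 149.
Step 3 — eigenvalues:
  λ = (trace ± √Δ)/2 = (29 ± 12.2066)/2,
  λ_1 = 20.6033,  λ_2 = 8.3967.

Step 4 — unit eigenvector for λ_1: solve (Sigma - λ_1 I)v = 0. First row:
  (18 - 20.6033)·v_x + (-5)·v_y = 0, i.e. (-2.6033)·v_x + (-5)·v_y = 0,
  so v ∝ (b, λ_1 - a) = (-5, 2.6033); multiply by -1 so the first entry is positive: u = (5, -2.6033).
  ||u|| = √((5)² + (-2.6033)²) = √(31.7771) ≈ 5.6371,
  v_1 = u/||u|| ≈ (0.887, -0.4618) (||v_1|| = 1).

λ_1 = 20.6033,  λ_2 = 8.3967;  v_1 ≈ (0.887, -0.4618)


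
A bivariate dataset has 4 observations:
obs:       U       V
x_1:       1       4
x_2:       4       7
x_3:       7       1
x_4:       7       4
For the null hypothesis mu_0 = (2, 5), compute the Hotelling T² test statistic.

Step 1 — sample mean vector:
  mean(U) = (1 + 4 + 7 + 7) / 4 = 19/4 = 4.75
  mean(V) = (4 + 7 + 1 + 4) / 4 = 16/4 = 4
  x̄ = (4.75, 4),  deviation x̄ - mu_0 = (4.75, 4) - (2, 5) = (2.75, -1).

Step 2 — sample covariance matrix, S[i,j] = (1/(n-1)) · Σ_k (x_{k,i} - mean_i) · (x_{k,j} - mean_j), divisor n-1 = 3:
  S[U,U] = ((-3.75)·(-3.75) + (-0.75)·(-0.75) + (2.25)·(2.25) + (2.25)·(2.25)) / 3 = 24.75/3 = 8.25
  S[U,V] = ((-3.75)·(0) + (-0.75)·(3) + (2.25)·(-3) + (2.25)·(0)) / 3 = -9/3 = -3
  S[V,V] = ((0)·(0) + (3)·(3) + (-3)·(-3) + (0)·(0)) / 3 = 18/3 = 6
  S = [[8.25, -3],
 [-3, 6]].

Step 3 — invert S. det(S) = 8.25·6 - (-3)² = 40.5.
  S^{-1} = (1/det) · [[d, -b], [-b, a]] = [[0.1481, 0.0741],
 [0.0741, 0.2037]].

Step 4 — quadratic form (x̄ - mu_0)^T · S^{-1} · (x̄ - mu_0):
  S^{-1} · (x̄ - mu_0) = (0.3333, 0),
  (x̄ - mu_0)^T · [...] = (2.75)·(0.3333) + (-1)·(0) = 0.9167.

Step 5 — scale by n: T² = 4 · 0.9167 = 3.6667.

T² ≈ 3.6667


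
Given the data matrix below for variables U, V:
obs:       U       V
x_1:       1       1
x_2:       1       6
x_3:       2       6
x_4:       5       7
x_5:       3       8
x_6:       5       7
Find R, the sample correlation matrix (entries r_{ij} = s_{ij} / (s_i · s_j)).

Step 1 — column means:
  mean(U) = (1 + 1 + 2 + 5 + 3 + 5) / 6 = 17/6 = 2.8333
  mean(V) = (1 + 6 + 6 + 7 + 8 + 7) / 6 = 35/6 = 5.8333

Step 2 — sample variances and covariances s[i,j] = (1/(n-1)) · Σ_k (x_{k,i} - mean_i) · (x_{k,j} - mean_j), with n-1 = 5:
  s[U,U] = ((-1.8333)·(-1.8333) + (-1.8333)·(-1.8333) + (-0.8333)·(-0.8333) + (2.1667)·(2.1667) + (0.1667)·(0.1667) + (2.1667)·(2.1667)) / 5 = 16.8333/5 = 3.3667
  s[U,V] = ((-1.8333)·(-4.8333) + (-1.8333)·(0.1667) + (-0.8333)·(0.1667) + (2.1667)·(1.1667) + (0.1667)·(2.1667) + (2.1667)·(1.1667)) / 5 = 13.8333/5 = 2.7667
  s[V,V] = ((-4.8333)·(-4.8333) + (0.1667)·(0.1667) + (0.1667)·(0.1667) + (1.1667)·(1.1667) + (2.1667)·(2.1667) + (1.1667)·(1.1667)) / 5 = 30.8333/5 = 6.1667
  Sample standard deviations s_i = √(s[i,i]):
  s(U) = √(3.3667) = 1.8348
  s(V) = √(6.1667) = 2.4833

Step 3 — r_{ij} = s_{ij} / (s_i · s_j):
  r[U,U] = 1 (diagonal).
  r[U,V] = 2.7667 / (1.8348 · 2.4833) = 2.7667 / 4.5564 = 0.6072
  r[V,V] = 1 (diagonal).

R is symmetric with unit diagonal. Assembling:

R = [[1, 0.6072],
 [0.6072, 1]]


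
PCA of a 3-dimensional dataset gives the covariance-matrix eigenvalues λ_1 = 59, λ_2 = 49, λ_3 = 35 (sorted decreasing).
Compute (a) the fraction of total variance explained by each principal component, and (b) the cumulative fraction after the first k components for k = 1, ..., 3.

Step 1 — total variance = trace(Sigma) = Σ λ_i = 59 + 49 + 35 = 143.

Step 2 — fraction explained by component i = λ_i / Σ λ:
  PC1: 59/143 = 0.4126
  PC2: 49/143 = 0.3427
  PC3: 35/143 = 0.2448

Step 3 — cumulative fraction after k components = (λ_1 + ... + λ_k) / Σ λ:
  k = 1: 59/143 = 0.4126
  k = 2: (59 + 49)/143 = 108/143 = 0.7552
  k = 3: (59 + 49 + 35)/143 = 143/143 = 1

Summary (fraction, with percent):

explained: PC1 0.4126 (41.26%), PC2 0.3427 (34.27%), PC3 0.2448 (24.48%);  cumulative: 0.4126, 0.7552, 1


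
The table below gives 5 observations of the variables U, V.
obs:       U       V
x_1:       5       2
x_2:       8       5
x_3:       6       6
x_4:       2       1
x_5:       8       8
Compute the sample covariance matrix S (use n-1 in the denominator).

Step 1 — column means:
  mean(U) = (5 + 8 + 6 + 2 + 8) / 5 = 29/5 = 5.8
  mean(V) = (2 + 5 + 6 + 1 + 8) / 5 = 22/5 = 4.4

Step 2 — sample covariance S[i,j] = (1/(n-1)) · Σ_k (x_{k,i} - mean_i) · (x_{k,j} - mean_j), with n-1 = 4.
  S[U,U] = ((-0.8)·(-0.8) + (2.2)·(2.2) + (0.2)·(0.2) + (-3.8)·(-3.8) + (2.2)·(2.2)) / 4 = 24.8/4 = 6.2
  S[U,V] = ((-0.8)·(-2.4) + (2.2)·(0.6) + (0.2)·(1.6) + (-3.8)·(-3.4) + (2.2)·(3.6)) / 4 = 24.4/4 = 6.1
  S[V,V] = ((-2.4)·(-2.4) + (0.6)·(0.6) + (1.6)·(1.6) + (-3.4)·(-3.4) + (3.6)·(3.6)) / 4 = 33.2/4 = 8.3

S is symmetric (S[j,i] = S[i,j]). Assembling:

S = [[6.2, 6.1],
 [6.1, 8.3]]


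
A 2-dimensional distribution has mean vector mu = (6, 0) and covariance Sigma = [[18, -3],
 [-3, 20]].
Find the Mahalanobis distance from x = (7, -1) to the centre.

Step 1 — centre the observation: (x - mu) = (1, -1).

Step 2 — invert Sigma. det(Sigma) = 18·20 - (-3)² = 351.
  Sigma^{-1} = (1/det) · [[d, -b], [-b, a]] = [[0.057, 0.0085],
 [0.0085, 0.0513]].

Step 3 — form the quadratic (x - mu)^T · Sigma^{-1} · (x - mu):
  Sigma^{-1} · (x - mu) = (0.0484, -0.0427).
  (x - mu)^T · [Sigma^{-1} · (x - mu)] = (1)·(0.0484) + (-1)·(-0.0427) = 0.0912.

Step 4 — take square root: d = √(0.0912) ≈ 0.3019.

d(x, mu) = √(0.0912) ≈ 0.3019


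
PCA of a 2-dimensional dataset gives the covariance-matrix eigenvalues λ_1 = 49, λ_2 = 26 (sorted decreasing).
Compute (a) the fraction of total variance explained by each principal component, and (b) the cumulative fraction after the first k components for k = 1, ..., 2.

Step 1 — total variance = trace(Sigma) = Σ λ_i = 49 + 26 = 75.

Step 2 — fraction explained by component i = λ_i / Σ λ:
  PC1: 49/75 = 0.6533
  PC2: 26/75 = 0.3467

Step 3 — cumulative fraction after k components = (λ_1 + ... + λ_k) / Σ λ:
  k = 1: 49/75 = 0.6533
  k = 2: (49 + 26)/75 = 75/75 = 1

Summary (fraction, with percent):

explained: PC1 0.6533 (65.33%), PC2 0.3467 (34.67%);  cumulative: 0.6533, 1


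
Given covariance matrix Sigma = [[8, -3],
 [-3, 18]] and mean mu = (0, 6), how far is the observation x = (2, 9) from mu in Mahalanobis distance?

Step 1 — centre the observation: (x - mu) = (2, 3).

Step 2 — invert Sigma. det(Sigma) = 8·18 - (-3)² = 135.
  Sigma^{-1} = (1/det) · [[d, -b], [-b, a]] = [[0.1333, 0.0222],
 [0.0222, 0.0593]].

Step 3 — form the quadratic (x - mu)^T · Sigma^{-1} · (x - mu):
  Sigma^{-1} · (x - mu) = (0.3333, 0.2222).
  (x - mu)^T · [Sigma^{-1} · (x - mu)] = (2)·(0.3333) + (3)·(0.2222) = 1.3333.

Step 4 — take square root: d = √(1.3333) ≈ 1.1547.

d(x, mu) = √(1.3333) ≈ 1.1547


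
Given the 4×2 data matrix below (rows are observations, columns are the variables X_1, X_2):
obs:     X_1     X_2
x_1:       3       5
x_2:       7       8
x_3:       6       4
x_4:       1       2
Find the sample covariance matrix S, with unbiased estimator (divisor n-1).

Step 1 — column means:
  mean(X_1) = (3 + 7 + 6 + 1) / 4 = 17/4 = 4.25
  mean(X_2) = (5 + 8 + 4 + 2) / 4 = 19/4 = 4.75

Step 2 — sample covariance S[i,j] = (1/(n-1)) · Σ_k (x_{k,i} - mean_i) · (x_{k,j} - mean_j), with n-1 = 3.
  S[X_1,X_1] = ((-1.25)·(-1.25) + (2.75)·(2.75) + (1.75)·(1.75) + (-3.25)·(-3.25)) / 3 = 22.75/3 = 7.5833
  S[X_1,X_2] = ((-1.25)·(0.25) + (2.75)·(3.25) + (1.75)·(-0.75) + (-3.25)·(-2.75)) / 3 = 16.25/3 = 5.4167
  S[X_2,X_2] = ((0.25)·(0.25) + (3.25)·(3.25) + (-0.75)·(-0.75) + (-2.75)·(-2.75)) / 3 = 18.75/3 = 6.25

S is symmetric (S[j,i] = S[i,j]). Assembling:

S = [[7.5833, 5.4167],
 [5.4167, 6.25]]


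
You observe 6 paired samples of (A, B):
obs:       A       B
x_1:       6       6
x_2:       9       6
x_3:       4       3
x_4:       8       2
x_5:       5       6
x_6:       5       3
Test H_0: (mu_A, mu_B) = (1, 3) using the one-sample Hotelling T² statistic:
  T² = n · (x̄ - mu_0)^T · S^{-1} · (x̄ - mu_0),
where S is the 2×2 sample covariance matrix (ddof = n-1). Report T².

Step 1 — sample mean vector:
  mean(A) = (6 + 9 + 4 + 8 + 5 + 5) / 6 = 37/6 = 6.1667
  mean(B) = (6 + 6 + 3 + 2 + 6 + 3) / 6 = 26/6 = 4.3333
  x̄ = (6.1667, 4.3333),  deviation x̄ - mu_0 = (6.1667, 4.3333) - (1, 3) = (5.1667, 1.3333).

Step 2 — sample covariance matrix, S[i,j] = (1/(n-1)) · Σ_k (x_{k,i} - mean_i) · (x_{k,j} - mean_j), divisor n-1 = 5:
  S[A,A] = ((-0.1667)·(-0.1667) + (2.8333)·(2.8333) + (-2.1667)·(-2.1667) + (1.8333)·(1.8333) + (-1.1667)·(-1.1667) + (-1.1667)·(-1.1667)) / 5 = 18.8333/5 = 3.7667
  S[A,B] = ((-0.1667)·(1.6667) + (2.8333)·(1.6667) + (-2.1667)·(-1.3333) + (1.8333)·(-2.3333) + (-1.1667)·(1.6667) + (-1.1667)·(-1.3333)) / 5 = 2.6667/5 = 0.5333
  S[B,B] = ((1.6667)·(1.6667) + (1.6667)·(1.6667) + (-1.3333)·(-1.3333) + (-2.3333)·(-2.3333) + (1.6667)·(1.6667) + (-1.3333)·(-1.3333)) / 5 = 17.3333/5 = 3.4667
  S = [[3.7667, 0.5333],
 [0.5333, 3.4667]].

Step 3 — invert S. det(S) = 3.7667·3.4667 - (0.5333)² = 12.7733.
  S^{-1} = (1/det) · [[d, -b], [-b, a]] = [[0.2714, -0.0418],
 [-0.0418, 0.2949]].

Step 4 — quadratic form (x̄ - mu_0)^T · S^{-1} · (x̄ - mu_0):
  S^{-1} · (x̄ - mu_0) = (1.3466, 0.1775),
  (x̄ - mu_0)^T · [...] = (5.1667)·(1.3466) + (1.3333)·(0.1775) = 7.1938.

Step 5 — scale by n: T² = 6 · 7.1938 = 43.1628.

T² ≈ 43.1628
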